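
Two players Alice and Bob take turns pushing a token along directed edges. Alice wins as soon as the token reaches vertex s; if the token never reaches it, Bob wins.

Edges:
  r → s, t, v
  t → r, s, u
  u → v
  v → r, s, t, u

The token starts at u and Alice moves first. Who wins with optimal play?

Bob

Track states (vertex, player-to-move).
A0 = {(s,Alice), (s,Bob)}
A1: add {(r,Alice), (t,Alice), (v,Alice)}.
A2: add {(r,Bob), (u,Bob)}.
A3 = A2; e.g. (t,Bob) stays out. (u,Alice) never enters ⇒ Bob avoids the target.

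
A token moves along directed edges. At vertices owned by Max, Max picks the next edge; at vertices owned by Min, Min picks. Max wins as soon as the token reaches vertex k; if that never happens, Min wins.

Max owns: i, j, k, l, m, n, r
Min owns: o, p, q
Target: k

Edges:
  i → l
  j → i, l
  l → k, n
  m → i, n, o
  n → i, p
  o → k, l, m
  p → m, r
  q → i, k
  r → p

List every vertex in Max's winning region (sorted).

A0 = {k}
A1: add {l} — l (Max) has l→k.
A2: add {i, j} — i (Max) has i→l; j (Max) has j→l.
A3: add {m, n, q} — m (Max) has m→i; n (Max) has n→i; q (Min): all of {i, k} already in.
A4: add {o} — o (Min): all of {k, l, m} already in.
A5 = A4; e.g. p (Min) can still go to r. Fixed point.
Max's winning region = {i, j, k, l, m, n, o, q}.

i, j, k, l, m, n, o, q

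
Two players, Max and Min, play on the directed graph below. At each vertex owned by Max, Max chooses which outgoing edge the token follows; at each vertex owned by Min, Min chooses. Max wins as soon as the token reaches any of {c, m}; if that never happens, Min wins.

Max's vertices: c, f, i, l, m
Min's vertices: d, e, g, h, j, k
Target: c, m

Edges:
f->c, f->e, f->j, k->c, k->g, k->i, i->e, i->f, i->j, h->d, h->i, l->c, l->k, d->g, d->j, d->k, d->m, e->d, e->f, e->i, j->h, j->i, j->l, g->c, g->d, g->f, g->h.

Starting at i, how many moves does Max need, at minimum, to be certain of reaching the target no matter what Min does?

2

A0 = {c, m}
A1: add {f, l} — f (Max) has f→c; l (Max) has l→c.
A2: add {i} — i (Max) has i→f.
A3 = A2; e.g. d (Min) can still go to g. Fixed point.
i enters the attractor at level 2, so Max can force the target in 2 moves from there.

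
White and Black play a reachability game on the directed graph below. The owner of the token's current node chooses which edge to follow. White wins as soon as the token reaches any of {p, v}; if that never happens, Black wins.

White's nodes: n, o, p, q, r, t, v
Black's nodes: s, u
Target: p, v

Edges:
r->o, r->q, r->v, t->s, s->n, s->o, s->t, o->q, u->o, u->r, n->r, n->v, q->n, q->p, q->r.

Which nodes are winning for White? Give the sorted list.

n, o, p, q, r, u, v

A0 = {p, v}
A1: add {n, q, r} — n (White) has n→v; q (White) has q→p; r (White) has r→v.
A2: add {o} — o (White) has o→q.
A3: add {u} — u (Black): all of {o, r} already in.
A4 = A3; e.g. s (Black) can still go to t. Fixed point.
White's winning region = {n, o, p, q, r, u, v}.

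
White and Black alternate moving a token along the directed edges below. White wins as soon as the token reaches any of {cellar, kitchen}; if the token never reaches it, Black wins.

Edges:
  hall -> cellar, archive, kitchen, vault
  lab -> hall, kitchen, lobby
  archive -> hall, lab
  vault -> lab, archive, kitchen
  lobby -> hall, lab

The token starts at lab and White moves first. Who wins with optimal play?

Track states (vertex, player-to-move).
A0 = {(cellar,White), (cellar,Black), (kitchen,White), (kitchen,Black)}
A1: add {(hall,White), (lab,White), (vault,White)}.
(lab,White) ∈ A1 ⇒ White forces the target.

White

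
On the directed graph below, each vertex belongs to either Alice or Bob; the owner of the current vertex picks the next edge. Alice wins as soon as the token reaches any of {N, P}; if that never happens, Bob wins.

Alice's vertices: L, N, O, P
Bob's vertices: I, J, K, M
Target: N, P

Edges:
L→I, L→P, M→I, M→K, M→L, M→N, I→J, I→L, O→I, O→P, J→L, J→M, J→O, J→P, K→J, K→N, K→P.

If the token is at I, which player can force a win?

Bob

A0 = {N, P}
A1: add {L, O} — L (Alice) has L→P; O (Alice) has O→P.
A2 = A1; e.g. I (Bob) can still go to J. Fixed point.
I never enters the attractor, so Bob can avoid the target forever.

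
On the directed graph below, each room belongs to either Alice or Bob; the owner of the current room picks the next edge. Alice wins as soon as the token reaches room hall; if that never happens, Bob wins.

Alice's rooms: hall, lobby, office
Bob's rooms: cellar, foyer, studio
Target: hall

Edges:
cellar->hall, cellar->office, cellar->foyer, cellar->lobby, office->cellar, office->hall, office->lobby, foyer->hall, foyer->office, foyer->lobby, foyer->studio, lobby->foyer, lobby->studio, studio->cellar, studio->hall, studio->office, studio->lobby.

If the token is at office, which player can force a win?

Alice

A0 = {hall}
A1: add {office} — office (Alice) has office→hall.
A2 = A1; e.g. cellar (Bob) can still go to foyer. Fixed point.
office ∈ A1, so Alice can force the target.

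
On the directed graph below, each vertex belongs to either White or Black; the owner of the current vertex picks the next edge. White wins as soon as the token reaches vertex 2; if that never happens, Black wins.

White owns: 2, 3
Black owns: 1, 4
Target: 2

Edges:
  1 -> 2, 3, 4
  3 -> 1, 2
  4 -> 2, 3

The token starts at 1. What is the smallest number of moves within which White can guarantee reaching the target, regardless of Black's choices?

3

A0 = {2}
A1: add {3} — 3 (White) has 3→2.
A2: add {4} — 4 (Black): all of {2, 3} already in.
A3: add {1} — 1 (Black): all of {2, 3, 4} already in.
A3 = all vertices. Fixed point.
1 enters the attractor at level 3, so White can force the target in 3 moves from there.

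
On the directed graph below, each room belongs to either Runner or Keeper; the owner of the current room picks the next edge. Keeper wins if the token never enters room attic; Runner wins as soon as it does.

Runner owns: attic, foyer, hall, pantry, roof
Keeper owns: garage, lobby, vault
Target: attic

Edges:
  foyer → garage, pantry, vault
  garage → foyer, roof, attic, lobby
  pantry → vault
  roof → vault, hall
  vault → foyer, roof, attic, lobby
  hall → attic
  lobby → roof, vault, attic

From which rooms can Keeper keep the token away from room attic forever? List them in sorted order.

A0 = {attic}
A1: add {hall} — hall (Runner) has hall→attic.
A2: add {roof} — roof (Runner) has roof→hall.
A3 = A2; e.g. foyer (Runner) has no edge into A2. Fixed point.
Runner's attractor = {attic, hall, roof}; Keeper avoids the target exactly from the complement.

foyer, garage, lobby, pantry, vault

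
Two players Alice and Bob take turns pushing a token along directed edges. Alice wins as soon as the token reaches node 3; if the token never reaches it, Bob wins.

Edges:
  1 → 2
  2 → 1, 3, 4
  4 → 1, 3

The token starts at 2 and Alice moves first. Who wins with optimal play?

Track states (vertex, player-to-move).
A0 = {(3,Alice), (3,Bob)}
A1: add {(2,Alice), (4,Alice)}.
(2,Alice) ∈ A1 ⇒ Alice forces the target.

Alice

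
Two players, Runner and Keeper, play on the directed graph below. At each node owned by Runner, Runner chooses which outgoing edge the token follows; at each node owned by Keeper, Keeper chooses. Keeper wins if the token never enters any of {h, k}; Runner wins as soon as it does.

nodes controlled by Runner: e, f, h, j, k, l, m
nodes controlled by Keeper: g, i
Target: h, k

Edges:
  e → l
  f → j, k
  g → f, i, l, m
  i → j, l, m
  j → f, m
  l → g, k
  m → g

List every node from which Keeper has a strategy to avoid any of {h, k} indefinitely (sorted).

g, i, m

A0 = {h, k}
A1: add {f, l} — f (Runner) has f→k; l (Runner) has l→k.
A2: add {e, j} — e (Runner) has e→l; j (Runner) has j→f.
A3 = A2; e.g. g (Keeper) can still go to i. Fixed point.
Runner's attractor = {e, f, h, j, k, l}; Keeper avoids the target exactly from the complement.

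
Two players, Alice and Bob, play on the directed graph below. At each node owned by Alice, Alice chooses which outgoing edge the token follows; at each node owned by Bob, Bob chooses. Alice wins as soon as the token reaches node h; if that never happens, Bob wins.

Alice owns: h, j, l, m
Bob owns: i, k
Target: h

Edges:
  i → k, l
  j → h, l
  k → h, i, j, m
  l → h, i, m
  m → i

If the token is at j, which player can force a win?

Alice

A0 = {h}
A1: add {j, l} — j (Alice) has j→h; l (Alice) has l→h.
A2 = A1; e.g. i (Bob) can still go to k. Fixed point.
j ∈ A1, so Alice can force the target.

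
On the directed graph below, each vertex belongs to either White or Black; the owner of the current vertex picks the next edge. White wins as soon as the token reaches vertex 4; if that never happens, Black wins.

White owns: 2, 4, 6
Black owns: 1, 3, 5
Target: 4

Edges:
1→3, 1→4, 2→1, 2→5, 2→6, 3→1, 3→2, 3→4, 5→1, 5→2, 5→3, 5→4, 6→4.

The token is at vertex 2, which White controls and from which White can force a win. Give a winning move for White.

A0 = {4}
A1: add {6} — 6 (White) has 6→4.
A2: add {2} — 2 (White) has 2→6.
A3 = A2; e.g. 1 (Black) can still go to 3. Fixed point.
From 2, successor 6 is in the attractor (rank 1); the other successors 1, 5 are not.

6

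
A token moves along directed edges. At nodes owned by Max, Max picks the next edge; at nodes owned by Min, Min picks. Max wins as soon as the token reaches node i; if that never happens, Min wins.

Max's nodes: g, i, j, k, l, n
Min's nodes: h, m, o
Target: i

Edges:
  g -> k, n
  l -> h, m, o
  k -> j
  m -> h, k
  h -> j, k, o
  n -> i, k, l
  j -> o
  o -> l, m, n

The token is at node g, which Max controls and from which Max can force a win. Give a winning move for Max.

A0 = {i}
A1: add {n} — n (Max) has n→i.
A2: add {g} — g (Max) has g→n.
A3 = A2; e.g. h (Min) can still go to j. Fixed point.
From g, successor n is in the attractor (rank 1); the other successor k is not.

n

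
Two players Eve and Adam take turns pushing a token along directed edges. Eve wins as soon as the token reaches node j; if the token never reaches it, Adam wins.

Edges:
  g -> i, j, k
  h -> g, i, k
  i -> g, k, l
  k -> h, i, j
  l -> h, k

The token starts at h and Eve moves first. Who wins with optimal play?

Track states (vertex, player-to-move).
A0 = {(j,Eve), (j,Adam)}
A1: add {(g,Eve), (k,Eve)}.
A2 = A1; e.g. (g,Adam) stays out. (h,Eve) never enters ⇒ Adam avoids the target.

Adam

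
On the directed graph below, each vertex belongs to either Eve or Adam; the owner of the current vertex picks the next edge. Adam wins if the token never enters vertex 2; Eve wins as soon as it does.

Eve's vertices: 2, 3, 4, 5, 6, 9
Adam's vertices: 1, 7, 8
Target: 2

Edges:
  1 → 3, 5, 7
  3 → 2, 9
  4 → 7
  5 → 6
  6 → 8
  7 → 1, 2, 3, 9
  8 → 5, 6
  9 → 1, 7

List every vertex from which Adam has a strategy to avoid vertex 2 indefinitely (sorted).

A0 = {2}
A1: add {3} — 3 (Eve) has 3→2.
A2 = A1; e.g. 1 (Adam) can still go to 5. Fixed point.
Eve's attractor = {2, 3}; Adam avoids the target exactly from the complement.

1, 4, 5, 6, 7, 8, 9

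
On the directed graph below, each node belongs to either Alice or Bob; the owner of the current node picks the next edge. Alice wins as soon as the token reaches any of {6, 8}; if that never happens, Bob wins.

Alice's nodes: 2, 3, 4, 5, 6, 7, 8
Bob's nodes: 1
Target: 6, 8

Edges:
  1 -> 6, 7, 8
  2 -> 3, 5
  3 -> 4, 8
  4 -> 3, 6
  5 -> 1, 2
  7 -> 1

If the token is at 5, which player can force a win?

Alice

A0 = {6, 8}
A1: add {3, 4} — 3 (Alice) has 3→8; 4 (Alice) has 4→6.
A2: add {2} — 2 (Alice) has 2→3.
A3: add {5} — 5 (Alice) has 5→2.
A4 = A3; e.g. 1 (Bob) can still go to 7. Fixed point.
5 ∈ A3, so Alice can force the target.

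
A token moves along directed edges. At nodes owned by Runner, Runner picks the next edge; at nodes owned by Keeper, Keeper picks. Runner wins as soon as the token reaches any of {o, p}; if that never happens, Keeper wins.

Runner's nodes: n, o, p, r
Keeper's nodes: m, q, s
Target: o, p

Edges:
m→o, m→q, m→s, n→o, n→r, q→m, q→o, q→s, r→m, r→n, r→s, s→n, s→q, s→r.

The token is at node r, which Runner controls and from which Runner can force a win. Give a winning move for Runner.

A0 = {o, p}
A1: add {n} — n (Runner) has n→o.
A2: add {r} — r (Runner) has r→n.
A3 = A2; e.g. m (Keeper) can still go to q. Fixed point.
From r, successor n is in the attractor (rank 1); the other successors m, s are not.

n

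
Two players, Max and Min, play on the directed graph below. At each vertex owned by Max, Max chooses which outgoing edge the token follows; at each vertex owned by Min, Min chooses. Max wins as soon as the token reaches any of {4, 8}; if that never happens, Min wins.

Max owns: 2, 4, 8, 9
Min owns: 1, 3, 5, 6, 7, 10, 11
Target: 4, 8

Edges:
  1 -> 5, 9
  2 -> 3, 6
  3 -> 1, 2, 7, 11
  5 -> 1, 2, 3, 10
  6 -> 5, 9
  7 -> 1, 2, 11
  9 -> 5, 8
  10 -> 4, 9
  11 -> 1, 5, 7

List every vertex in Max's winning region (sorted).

4, 8, 9, 10

A0 = {4, 8}
A1: add {9} — 9 (Max) has 9→8.
A2: add {10} — 10 (Min): all of {4, 9} already in.
A3 = A2; e.g. 1 (Min) can still go to 5. Fixed point.
Max's winning region = {4, 8, 9, 10}.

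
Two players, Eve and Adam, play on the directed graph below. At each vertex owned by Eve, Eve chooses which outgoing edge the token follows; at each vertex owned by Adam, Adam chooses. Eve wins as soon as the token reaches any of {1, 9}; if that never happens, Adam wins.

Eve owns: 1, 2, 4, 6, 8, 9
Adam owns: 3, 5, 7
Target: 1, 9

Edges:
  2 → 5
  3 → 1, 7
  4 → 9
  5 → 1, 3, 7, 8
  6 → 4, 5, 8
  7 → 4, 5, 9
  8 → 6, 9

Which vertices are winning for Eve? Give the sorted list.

A0 = {1, 9}
A1: add {4, 8} — 4 (Eve) has 4→9; 8 (Eve) has 8→9.
A2: add {6} — 6 (Eve) has 6→4.
A3 = A2; e.g. 2 (Eve) has no edge into A2. Fixed point.
Eve's winning region = {1, 4, 6, 8, 9}.

1, 4, 6, 8, 9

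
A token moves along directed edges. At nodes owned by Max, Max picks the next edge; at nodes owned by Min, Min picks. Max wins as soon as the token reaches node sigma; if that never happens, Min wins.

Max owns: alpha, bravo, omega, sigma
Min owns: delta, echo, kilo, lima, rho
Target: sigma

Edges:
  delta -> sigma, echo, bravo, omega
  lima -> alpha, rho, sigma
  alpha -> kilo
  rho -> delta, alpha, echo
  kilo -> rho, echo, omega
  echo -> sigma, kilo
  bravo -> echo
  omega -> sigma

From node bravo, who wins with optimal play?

A0 = {sigma}
A1: add {omega} — omega (Max) has omega→sigma.
A2 = A1; e.g. delta (Min) can still go to echo. Fixed point.
bravo never enters the attractor, so Min can avoid the target forever.

Min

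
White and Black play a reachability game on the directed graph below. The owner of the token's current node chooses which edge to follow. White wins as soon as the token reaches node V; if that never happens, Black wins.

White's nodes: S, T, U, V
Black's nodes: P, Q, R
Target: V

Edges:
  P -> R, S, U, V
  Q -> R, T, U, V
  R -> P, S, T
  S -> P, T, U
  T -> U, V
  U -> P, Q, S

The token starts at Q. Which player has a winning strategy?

A0 = {V}
A1: add {T} — T (White) has T→V.
A2: add {S} — S (White) has S→T.
A3: add {U} — U (White) has U→S.
A4 = A3; e.g. P (Black) can still go to R. Fixed point.
Q never enters the attractor, so Black can avoid the target forever.

Black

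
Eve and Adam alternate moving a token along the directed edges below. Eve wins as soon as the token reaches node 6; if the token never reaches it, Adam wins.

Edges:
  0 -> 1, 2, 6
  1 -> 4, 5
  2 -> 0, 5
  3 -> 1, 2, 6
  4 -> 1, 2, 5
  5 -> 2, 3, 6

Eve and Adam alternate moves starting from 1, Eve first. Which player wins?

Adam

Track states (vertex, player-to-move).
A0 = {(6,Eve), (6,Adam)}
A1: add {(0,Eve), (3,Eve), (5,Eve)}.
A2: add {(2,Adam)}.
A3: add {(4,Eve)}.
A4: add {(1,Adam)}.
A5 = A4; e.g. (0,Adam) stays out. (1,Eve) never enters ⇒ Adam avoids the target.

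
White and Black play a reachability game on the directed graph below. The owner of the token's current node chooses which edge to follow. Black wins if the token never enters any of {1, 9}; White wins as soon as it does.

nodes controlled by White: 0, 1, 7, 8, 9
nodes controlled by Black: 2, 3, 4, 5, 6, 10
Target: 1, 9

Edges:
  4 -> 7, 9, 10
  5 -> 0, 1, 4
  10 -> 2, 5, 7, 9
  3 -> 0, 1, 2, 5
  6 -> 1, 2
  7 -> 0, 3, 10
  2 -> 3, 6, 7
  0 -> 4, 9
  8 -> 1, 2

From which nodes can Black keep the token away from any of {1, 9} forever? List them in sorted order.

A0 = {1, 9}
A1: add {0, 8} — 0 (White) has 0→9; 8 (White) has 8→1.
A2: add {7} — 7 (White) has 7→0.
A3 = A2; e.g. 2 (Black) can still go to 3. Fixed point.
White's attractor = {0, 1, 7, 8, 9}; Black avoids the target exactly from the complement.

2, 3, 4, 5, 6, 10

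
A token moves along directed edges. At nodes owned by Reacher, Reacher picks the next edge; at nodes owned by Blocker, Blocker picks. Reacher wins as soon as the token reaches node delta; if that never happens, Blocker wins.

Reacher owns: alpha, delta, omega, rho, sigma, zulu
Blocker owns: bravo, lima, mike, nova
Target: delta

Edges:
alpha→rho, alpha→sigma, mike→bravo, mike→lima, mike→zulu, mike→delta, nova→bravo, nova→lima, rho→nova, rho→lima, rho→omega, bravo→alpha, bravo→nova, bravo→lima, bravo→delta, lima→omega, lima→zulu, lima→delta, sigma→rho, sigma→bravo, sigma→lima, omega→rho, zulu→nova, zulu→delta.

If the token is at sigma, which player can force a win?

Blocker

A0 = {delta}
A1: add {zulu} — zulu (Reacher) has zulu→delta.
A2 = A1; e.g. alpha (Reacher) has no edge into A1. Fixed point.
sigma never enters the attractor, so Blocker can avoid the target forever.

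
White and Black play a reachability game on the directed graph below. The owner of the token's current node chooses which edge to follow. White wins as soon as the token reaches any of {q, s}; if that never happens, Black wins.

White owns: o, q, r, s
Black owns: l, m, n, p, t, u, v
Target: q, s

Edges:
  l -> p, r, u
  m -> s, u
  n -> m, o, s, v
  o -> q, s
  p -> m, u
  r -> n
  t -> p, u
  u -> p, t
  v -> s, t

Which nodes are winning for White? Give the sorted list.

A0 = {q, s}
A1: add {o} — o (White) has o→q.
A2 = A1; e.g. l (Black) can still go to p. Fixed point.
White's winning region = {o, q, s}.

o, q, s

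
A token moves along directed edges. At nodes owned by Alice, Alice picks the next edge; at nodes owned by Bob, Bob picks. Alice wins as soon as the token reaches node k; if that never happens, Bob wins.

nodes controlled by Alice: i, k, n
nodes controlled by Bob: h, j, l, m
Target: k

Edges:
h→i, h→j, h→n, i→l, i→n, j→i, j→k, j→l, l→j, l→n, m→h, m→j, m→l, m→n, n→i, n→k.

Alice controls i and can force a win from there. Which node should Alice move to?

n

A0 = {k}
A1: add {n} — n (Alice) has n→k.
A2: add {i} — i (Alice) has i→n.
A3 = A2; e.g. h (Bob) can still go to j. Fixed point.
From i, successor n is in the attractor (rank 1); the other successor l is not.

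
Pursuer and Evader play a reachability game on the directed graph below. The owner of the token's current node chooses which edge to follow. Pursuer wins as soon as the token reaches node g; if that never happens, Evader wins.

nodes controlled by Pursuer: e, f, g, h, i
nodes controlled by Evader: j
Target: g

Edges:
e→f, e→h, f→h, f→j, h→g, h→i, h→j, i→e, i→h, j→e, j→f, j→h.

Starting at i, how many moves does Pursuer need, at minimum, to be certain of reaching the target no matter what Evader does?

A0 = {g}
A1: add {h} — h (Pursuer) has h→g.
A2: add {e, f, i} — e (Pursuer) has e→h; f (Pursuer) has f→h; i (Pursuer) has i→h.
i enters the attractor at level 2, so Pursuer can force the target in 2 moves from there.

2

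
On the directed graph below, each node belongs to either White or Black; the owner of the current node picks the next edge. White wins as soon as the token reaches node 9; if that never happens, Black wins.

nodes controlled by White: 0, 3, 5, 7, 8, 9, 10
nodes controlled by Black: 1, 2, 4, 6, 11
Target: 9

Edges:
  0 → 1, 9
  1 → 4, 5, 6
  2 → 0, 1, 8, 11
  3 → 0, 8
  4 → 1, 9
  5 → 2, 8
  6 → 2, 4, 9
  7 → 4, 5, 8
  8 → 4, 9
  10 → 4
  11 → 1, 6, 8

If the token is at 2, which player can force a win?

Black

A0 = {9}
A1: add {0, 8} — 0 (White) has 0→9; 8 (White) has 8→9.
A2: add {3, 5, 7} — 3 (White) has 3→0; 5 (White) has 5→8; 7 (White) has 7→8.
A3 = A2; e.g. 1 (Black) can still go to 4. Fixed point.
2 never enters the attractor, so Black can avoid the target forever.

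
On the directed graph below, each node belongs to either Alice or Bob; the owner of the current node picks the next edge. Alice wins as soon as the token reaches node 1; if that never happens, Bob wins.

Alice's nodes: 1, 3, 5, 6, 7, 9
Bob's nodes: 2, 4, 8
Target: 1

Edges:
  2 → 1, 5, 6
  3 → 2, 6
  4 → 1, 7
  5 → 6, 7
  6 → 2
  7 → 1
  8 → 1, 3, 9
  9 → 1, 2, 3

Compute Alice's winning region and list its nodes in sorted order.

A0 = {1}
A1: add {7, 9} — 7 (Alice) has 7→1; 9 (Alice) has 9→1.
A2: add {4, 5} — 4 (Bob): all of {1, 7} already in; 5 (Alice) has 5→7.
A3 = A2; e.g. 2 (Bob) can still go to 6. Fixed point.
Alice's winning region = {1, 4, 5, 7, 9}.

1, 4, 5, 7, 9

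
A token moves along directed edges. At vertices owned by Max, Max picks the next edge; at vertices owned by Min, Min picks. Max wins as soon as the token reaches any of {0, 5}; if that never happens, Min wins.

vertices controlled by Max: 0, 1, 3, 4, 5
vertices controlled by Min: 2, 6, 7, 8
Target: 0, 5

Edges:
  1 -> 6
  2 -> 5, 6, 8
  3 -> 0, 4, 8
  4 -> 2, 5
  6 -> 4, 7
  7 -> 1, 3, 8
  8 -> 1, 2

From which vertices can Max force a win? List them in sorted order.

0, 3, 4, 5

A0 = {0, 5}
A1: add {3, 4} — 3 (Max) has 3→0; 4 (Max) has 4→5.
A2 = A1; e.g. 1 (Max) has no edge into A1. Fixed point.
Max's winning region = {0, 3, 4, 5}.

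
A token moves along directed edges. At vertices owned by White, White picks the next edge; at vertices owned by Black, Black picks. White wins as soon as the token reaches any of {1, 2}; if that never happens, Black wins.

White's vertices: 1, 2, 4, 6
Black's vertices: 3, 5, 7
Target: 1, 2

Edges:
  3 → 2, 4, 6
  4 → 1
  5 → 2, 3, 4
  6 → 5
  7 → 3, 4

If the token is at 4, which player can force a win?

White

A0 = {1, 2}
A1: add {4} — 4 (White) has 4→1.
A2 = A1; e.g. 3 (Black) can still go to 6. Fixed point.
4 ∈ A1, so White can force the target.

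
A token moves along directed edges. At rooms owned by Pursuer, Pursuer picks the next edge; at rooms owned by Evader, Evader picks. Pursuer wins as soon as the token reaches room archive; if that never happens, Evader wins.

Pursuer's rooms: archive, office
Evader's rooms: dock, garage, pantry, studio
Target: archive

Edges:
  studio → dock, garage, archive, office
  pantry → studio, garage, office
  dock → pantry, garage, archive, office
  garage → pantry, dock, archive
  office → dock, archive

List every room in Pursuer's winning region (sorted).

archive, office

A0 = {archive}
A1: add {office} — office (Pursuer) has office→archive.
A2 = A1; e.g. studio (Evader) can still go to dock. Fixed point.
Pursuer's winning region = {archive, office}.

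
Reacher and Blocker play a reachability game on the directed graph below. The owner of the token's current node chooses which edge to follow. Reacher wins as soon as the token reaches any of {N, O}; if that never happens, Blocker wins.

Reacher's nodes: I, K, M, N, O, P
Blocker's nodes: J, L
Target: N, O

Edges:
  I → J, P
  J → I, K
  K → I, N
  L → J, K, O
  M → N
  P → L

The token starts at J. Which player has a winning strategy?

Blocker

A0 = {N, O}
A1: add {K, M} — K (Reacher) has K→N; M (Reacher) has M→N.
A2 = A1; e.g. I (Reacher) has no edge into A1. Fixed point.
J never enters the attractor, so Blocker can avoid the target forever.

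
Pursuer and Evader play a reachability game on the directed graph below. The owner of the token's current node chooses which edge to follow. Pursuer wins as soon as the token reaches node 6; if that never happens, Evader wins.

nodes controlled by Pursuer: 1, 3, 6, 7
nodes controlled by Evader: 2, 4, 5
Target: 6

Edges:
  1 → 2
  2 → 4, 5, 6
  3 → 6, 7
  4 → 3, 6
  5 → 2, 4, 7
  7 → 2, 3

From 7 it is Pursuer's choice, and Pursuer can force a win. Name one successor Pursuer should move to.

A0 = {6}
A1: add {3} — 3 (Pursuer) has 3→6.
A2: add {4, 7} — 4 (Evader): all of {3, 6} already in; 7 (Pursuer) has 7→3.
A3 = A2; e.g. 1 (Pursuer) has no edge into A2. Fixed point.
From 7, successor 3 is in the attractor (rank 1); the other successor 2 is not.

3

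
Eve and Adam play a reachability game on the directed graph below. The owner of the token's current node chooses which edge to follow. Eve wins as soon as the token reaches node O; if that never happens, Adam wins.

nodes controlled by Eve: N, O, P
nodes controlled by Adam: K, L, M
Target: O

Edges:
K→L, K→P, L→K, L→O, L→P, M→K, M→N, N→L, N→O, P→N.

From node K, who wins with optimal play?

Adam

A0 = {O}
A1: add {N} — N (Eve) has N→O.
A2: add {P} — P (Eve) has P→N.
A3 = A2; e.g. K (Adam) can still go to L. Fixed point.
K never enters the attractor, so Adam can avoid the target forever.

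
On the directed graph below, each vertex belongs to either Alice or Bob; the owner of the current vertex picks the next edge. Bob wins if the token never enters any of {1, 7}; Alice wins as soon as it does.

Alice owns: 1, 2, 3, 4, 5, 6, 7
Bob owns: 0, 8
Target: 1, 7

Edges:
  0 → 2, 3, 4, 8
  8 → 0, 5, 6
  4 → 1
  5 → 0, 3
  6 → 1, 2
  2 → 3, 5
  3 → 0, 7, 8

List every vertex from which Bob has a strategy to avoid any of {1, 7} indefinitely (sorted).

A0 = {1, 7}
A1: add {3, 4, 6} — 3 (Alice) has 3→7; 4 (Alice) has 4→1; 6 (Alice) has 6→1.
A2: add {2, 5} — 2 (Alice) has 2→3; 5 (Alice) has 5→3.
A3 = A2; e.g. 0 (Bob) can still go to 8. Fixed point.
Alice's attractor = {1, 2, 3, 4, 5, 6, 7}; Bob avoids the target exactly from the complement.

0, 8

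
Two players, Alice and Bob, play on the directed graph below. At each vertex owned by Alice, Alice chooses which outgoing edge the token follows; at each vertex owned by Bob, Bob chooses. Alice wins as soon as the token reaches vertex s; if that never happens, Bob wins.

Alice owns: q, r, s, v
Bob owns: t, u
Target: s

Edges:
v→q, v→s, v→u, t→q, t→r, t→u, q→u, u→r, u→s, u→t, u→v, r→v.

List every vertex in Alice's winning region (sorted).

r, s, v

A0 = {s}
A1: add {v} — v (Alice) has v→s.
A2: add {r} — r (Alice) has r→v.
A3 = A2; e.g. q (Alice) has no edge into A2. Fixed point.
Alice's winning region = {r, s, v}.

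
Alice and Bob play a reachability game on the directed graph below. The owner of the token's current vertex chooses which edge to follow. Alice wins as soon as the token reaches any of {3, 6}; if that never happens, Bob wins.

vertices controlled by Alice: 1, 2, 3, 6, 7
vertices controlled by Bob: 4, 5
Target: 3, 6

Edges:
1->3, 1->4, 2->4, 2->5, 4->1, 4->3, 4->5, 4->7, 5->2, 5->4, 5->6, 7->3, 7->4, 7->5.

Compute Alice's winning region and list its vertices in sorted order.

1, 3, 6, 7

A0 = {3, 6}
A1: add {1, 7} — 1 (Alice) has 1→3; 7 (Alice) has 7→3.
A2 = A1; e.g. 2 (Alice) has no edge into A1. Fixed point.
Alice's winning region = {1, 3, 6, 7}.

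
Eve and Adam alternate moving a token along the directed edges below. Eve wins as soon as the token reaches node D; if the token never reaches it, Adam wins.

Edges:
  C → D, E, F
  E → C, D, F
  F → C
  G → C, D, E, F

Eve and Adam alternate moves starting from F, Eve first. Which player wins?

Adam

Track states (vertex, player-to-move).
A0 = {(D,Eve), (D,Adam)}
A1: add {(C,Eve), (E,Eve), (G,Eve)}.
A2: add {(F,Adam)}.
A3 = A2; e.g. (C,Adam) stays out. (F,Eve) never enters ⇒ Adam avoids the target.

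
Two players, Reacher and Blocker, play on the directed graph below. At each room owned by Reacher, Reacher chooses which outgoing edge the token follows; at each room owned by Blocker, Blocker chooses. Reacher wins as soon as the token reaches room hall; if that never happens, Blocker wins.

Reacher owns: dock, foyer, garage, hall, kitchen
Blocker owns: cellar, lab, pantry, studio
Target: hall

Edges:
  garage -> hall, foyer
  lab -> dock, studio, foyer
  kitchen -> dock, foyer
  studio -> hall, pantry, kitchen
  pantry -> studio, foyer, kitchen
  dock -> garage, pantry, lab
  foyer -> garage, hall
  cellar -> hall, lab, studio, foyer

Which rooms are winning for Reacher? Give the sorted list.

dock, foyer, garage, hall, kitchen

A0 = {hall}
A1: add {foyer, garage} — garage (Reacher) has garage→hall; foyer (Reacher) has foyer→hall.
A2: add {dock, kitchen} — dock (Reacher) has dock→garage; kitchen (Reacher) has kitchen→foyer.
A3 = A2; e.g. pantry (Blocker) can still go to studio. Fixed point.
Reacher's winning region = {dock, foyer, garage, hall, kitchen}.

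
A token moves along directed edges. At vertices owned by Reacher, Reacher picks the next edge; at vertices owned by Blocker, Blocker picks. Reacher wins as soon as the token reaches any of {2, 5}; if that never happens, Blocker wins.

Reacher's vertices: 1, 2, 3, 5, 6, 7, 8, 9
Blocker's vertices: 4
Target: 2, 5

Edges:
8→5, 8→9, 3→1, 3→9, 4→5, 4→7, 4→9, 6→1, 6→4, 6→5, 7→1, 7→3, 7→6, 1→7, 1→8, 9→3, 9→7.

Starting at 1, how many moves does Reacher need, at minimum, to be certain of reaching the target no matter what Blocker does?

2

A0 = {2, 5}
A1: add {6, 8} — 6 (Reacher) has 6→5; 8 (Reacher) has 8→5.
A2: add {1, 7} — 1 (Reacher) has 1→8; 7 (Reacher) has 7→6.
1 enters the attractor at level 2, so Reacher can force the target in 2 moves from there.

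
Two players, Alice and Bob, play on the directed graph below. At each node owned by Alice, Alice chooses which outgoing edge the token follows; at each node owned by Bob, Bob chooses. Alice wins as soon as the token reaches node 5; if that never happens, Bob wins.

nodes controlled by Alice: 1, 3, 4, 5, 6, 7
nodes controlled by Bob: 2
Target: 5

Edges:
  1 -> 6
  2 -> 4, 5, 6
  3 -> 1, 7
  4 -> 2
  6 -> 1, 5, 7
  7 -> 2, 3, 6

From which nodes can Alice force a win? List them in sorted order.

1, 3, 5, 6, 7

A0 = {5}
A1: add {6} — 6 (Alice) has 6→5.
A2: add {1, 7} — 1 (Alice) has 1→6; 7 (Alice) has 7→6.
A3: add {3} — 3 (Alice) has 3→1.
A4 = A3; e.g. 2 (Bob) can still go to 4. Fixed point.
Alice's winning region = {1, 3, 5, 6, 7}.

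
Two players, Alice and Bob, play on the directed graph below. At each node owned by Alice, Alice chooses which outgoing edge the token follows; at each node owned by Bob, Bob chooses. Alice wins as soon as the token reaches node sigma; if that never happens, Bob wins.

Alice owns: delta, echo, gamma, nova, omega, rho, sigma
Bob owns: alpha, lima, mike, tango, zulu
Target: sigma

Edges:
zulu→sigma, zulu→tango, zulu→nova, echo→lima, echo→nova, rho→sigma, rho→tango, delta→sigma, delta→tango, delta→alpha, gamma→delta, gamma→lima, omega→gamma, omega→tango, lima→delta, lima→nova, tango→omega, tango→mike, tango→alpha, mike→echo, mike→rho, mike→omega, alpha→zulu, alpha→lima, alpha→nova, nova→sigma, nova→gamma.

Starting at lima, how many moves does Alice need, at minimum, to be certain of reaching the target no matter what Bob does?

A0 = {sigma}
A1: add {delta, nova, rho} — rho (Alice) has rho→sigma; delta (Alice) has delta→sigma; nova (Alice) has nova→sigma.
A2: add {echo, gamma, lima} — echo (Alice) has echo→nova; gamma (Alice) has gamma→delta; lima (Bob): all of {delta, nova} already in.
lima enters the attractor at level 2, so Alice can force the target in 2 moves from there.

2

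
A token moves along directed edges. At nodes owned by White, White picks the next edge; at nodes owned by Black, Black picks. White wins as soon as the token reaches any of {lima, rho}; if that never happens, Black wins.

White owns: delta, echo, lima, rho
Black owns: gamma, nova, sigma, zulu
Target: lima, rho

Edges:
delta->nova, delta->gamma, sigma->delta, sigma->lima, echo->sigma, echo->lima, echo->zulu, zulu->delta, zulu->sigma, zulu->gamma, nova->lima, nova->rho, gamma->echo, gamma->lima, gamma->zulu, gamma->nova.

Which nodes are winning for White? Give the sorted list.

A0 = {lima, rho}
A1: add {echo, nova} — echo (White) has echo→lima; nova (Black): all of {lima, rho} already in.
A2: add {delta} — delta (White) has delta→nova.
A3: add {sigma} — sigma (Black): all of {delta, lima} already in.
A4 = A3; e.g. zulu (Black) can still go to gamma. Fixed point.
White's winning region = {delta, echo, lima, nova, rho, sigma}.

delta, echo, lima, nova, rho, sigma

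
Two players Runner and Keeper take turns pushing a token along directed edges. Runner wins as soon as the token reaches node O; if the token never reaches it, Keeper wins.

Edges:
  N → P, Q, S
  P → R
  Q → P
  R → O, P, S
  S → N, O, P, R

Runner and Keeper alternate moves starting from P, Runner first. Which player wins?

Track states (vertex, player-to-move).
A0 = {(O,Runner), (O,Keeper)}
A1: add {(R,Runner), (S,Runner)}.
A2: add {(P,Keeper)}.
A3: add {(N,Runner), (Q,Runner)}.
A4 = A3; e.g. (N,Keeper) stays out. (P,Runner) never enters ⇒ Keeper avoids the target.

Keeper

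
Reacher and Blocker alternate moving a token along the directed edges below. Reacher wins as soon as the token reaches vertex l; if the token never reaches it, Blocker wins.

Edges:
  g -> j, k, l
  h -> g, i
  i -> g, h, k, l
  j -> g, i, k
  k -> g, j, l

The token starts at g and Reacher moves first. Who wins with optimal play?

Reacher

Track states (vertex, player-to-move).
A0 = {(l,Reacher), (l,Blocker)}
A1: add {(g,Reacher), (i,Reacher), (k,Reacher)}.
(g,Reacher) ∈ A1 ⇒ Reacher forces the target.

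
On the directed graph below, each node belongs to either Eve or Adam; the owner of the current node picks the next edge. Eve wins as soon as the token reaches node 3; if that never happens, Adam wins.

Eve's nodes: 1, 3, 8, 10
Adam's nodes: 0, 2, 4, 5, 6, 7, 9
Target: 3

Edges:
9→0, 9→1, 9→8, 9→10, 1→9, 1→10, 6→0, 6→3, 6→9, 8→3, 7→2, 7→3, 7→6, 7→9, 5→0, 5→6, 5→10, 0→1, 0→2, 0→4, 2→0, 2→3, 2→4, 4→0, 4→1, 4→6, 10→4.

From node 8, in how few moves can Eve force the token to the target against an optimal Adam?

A0 = {3}
A1: add {8} — 8 (Eve) has 8→3.
A2 = A1; e.g. 0 (Adam) can still go to 1. Fixed point.
8 enters the attractor at level 1, so Eve can force the target in 1 move from there.

1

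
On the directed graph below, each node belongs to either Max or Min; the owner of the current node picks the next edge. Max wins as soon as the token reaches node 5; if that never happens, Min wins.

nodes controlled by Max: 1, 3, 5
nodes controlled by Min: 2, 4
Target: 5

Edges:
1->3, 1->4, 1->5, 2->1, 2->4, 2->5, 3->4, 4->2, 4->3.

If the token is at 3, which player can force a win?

Min

A0 = {5}
A1: add {1} — 1 (Max) has 1→5.
A2 = A1; e.g. 2 (Min) can still go to 4. Fixed point.
3 never enters the attractor, so Min can avoid the target forever.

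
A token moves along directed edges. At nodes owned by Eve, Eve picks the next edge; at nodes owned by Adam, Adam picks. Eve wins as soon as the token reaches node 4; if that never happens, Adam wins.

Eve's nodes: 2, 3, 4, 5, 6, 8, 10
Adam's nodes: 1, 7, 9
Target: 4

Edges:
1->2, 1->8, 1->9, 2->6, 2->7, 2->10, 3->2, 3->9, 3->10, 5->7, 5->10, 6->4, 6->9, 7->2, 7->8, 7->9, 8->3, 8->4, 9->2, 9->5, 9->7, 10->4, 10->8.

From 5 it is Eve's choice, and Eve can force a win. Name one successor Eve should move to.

A0 = {4}
A1: add {6, 8, 10} — 6 (Eve) has 6→4; 8 (Eve) has 8→4; 10 (Eve) has 10→4.
A2: add {2, 3, 5} — 2 (Eve) has 2→6; 3 (Eve) has 3→10; 5 (Eve) has 5→10.
A3 = A2; e.g. 1 (Adam) can still go to 9. Fixed point.
From 5, successor 10 is in the attractor (rank 1); the other successor 7 is not.

10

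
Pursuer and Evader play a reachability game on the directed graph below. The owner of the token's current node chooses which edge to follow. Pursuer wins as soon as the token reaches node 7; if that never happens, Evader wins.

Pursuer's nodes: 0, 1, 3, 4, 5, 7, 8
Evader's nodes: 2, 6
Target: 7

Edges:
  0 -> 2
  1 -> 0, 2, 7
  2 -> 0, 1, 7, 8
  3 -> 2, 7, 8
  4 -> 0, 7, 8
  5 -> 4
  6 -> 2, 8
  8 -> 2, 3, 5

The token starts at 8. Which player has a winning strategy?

Pursuer

A0 = {7}
A1: add {1, 3, 4} — 1 (Pursuer) has 1→7; 3 (Pursuer) has 3→7; 4 (Pursuer) has 4→7.
A2: add {5, 8} — 5 (Pursuer) has 5→4; 8 (Pursuer) has 8→3.
A3 = A2; e.g. 0 (Pursuer) has no edge into A2. Fixed point.
8 ∈ A2, so Pursuer can force the target.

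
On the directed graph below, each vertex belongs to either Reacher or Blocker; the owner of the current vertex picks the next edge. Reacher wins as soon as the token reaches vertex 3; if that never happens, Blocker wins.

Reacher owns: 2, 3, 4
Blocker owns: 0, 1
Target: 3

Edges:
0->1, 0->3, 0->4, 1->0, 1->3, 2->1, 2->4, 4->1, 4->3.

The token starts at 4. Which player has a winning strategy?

A0 = {3}
A1: add {4} — 4 (Reacher) has 4→3.
4 ∈ A1, so Reacher can force the target.

Reacher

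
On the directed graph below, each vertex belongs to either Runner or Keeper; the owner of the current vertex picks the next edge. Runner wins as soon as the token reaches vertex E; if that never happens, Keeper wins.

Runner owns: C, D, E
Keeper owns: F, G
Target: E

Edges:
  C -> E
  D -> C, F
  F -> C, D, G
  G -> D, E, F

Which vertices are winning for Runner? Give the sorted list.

A0 = {E}
A1: add {C} — C (Runner) has C→E.
A2: add {D} — D (Runner) has D→C.
A3 = A2; e.g. F (Keeper) can still go to G. Fixed point.
Runner's winning region = {C, D, E}.

C, D, E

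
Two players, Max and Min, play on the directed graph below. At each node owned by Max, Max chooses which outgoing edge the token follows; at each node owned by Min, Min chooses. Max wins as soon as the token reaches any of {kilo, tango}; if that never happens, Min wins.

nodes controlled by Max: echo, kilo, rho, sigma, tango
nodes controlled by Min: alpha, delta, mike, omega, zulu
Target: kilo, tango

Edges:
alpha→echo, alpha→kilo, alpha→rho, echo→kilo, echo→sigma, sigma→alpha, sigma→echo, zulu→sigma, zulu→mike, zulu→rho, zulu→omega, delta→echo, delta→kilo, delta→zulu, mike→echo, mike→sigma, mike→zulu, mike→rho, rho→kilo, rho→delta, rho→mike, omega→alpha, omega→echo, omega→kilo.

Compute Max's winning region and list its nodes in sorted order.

A0 = {kilo, tango}
A1: add {echo, rho} — echo (Max) has echo→kilo; rho (Max) has rho→kilo.
A2: add {alpha, sigma} — alpha (Min): all of {echo, kilo, rho} already in; sigma (Max) has sigma→echo.
A3: add {omega} — omega (Min): all of {alpha, echo, kilo} already in.
A4 = A3; e.g. zulu (Min) can still go to mike. Fixed point.
Max's winning region = {alpha, echo, kilo, omega, rho, sigma, tango}.

alpha, echo, kilo, omega, rho, sigma, tango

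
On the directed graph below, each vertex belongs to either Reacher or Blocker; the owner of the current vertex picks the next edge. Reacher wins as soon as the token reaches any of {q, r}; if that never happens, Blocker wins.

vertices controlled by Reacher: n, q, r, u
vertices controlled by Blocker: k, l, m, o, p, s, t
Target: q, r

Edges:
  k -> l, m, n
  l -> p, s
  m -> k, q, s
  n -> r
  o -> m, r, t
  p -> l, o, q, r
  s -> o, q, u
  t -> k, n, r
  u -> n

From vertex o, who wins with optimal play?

Blocker

A0 = {q, r}
A1: add {n} — n (Reacher) has n→r.
A2: add {u} — u (Reacher) has u→n.
A3 = A2; e.g. k (Blocker) can still go to l. Fixed point.
o never enters the attractor, so Blocker can avoid the target forever.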